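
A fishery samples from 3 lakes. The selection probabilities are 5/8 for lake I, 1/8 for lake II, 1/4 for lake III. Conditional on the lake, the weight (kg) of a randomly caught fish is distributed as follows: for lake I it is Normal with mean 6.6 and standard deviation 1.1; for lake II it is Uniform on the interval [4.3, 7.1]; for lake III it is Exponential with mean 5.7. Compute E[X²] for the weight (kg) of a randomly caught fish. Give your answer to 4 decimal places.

48.3692

For each component E[X²] = Var + (mean)², giving I: 44.77; II: 33.1433; III: 64.98.
Overall E[X²] = 0.625·44.77 + 0.125·33.1433 + 0.25·64.98 = 48.3692.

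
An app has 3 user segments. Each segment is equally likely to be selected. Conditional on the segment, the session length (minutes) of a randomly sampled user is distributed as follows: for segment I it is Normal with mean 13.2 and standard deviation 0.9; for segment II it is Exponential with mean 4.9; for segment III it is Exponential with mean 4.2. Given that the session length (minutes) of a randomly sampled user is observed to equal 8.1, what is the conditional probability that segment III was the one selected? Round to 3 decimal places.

Likelihoods f(8.1 | ·): I: 4.71877e-08; II: 0.0390741; III: 0.0346085.
Posterior ∝ prior × likelihood. Numerator for III: 0.333333·0.0346085 = 0.0115362.
Normalizing constant: 0.333333·4.71877e-08 + 0.333333·0.0390741 + 0.333333·0.0346085 = 0.0245609.
P(III | observation) = 0.0115362 / 0.0245609 = 0.469697.

0.470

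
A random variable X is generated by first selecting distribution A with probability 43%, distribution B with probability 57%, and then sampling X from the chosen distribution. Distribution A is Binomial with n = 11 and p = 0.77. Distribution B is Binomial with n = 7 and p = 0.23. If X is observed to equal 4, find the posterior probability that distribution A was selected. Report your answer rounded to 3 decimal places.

Likelihoods P(X=4 | ·): A: 0.00394977; B: 0.0447148.
Posterior ∝ prior × likelihood. Numerator for A: 0.43·0.00394977 = 0.0016984.
Normalizing constant: 0.43·0.00394977 + 0.57·0.0447148 = 0.0271859.
P(A | observation) = 0.0016984 / 0.0271859 = 0.0624737.

0.062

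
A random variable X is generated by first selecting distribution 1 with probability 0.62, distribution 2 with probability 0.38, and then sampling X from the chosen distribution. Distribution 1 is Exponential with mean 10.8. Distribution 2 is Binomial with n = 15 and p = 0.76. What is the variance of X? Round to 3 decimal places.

73.441

Per component, 1: μ=10.8, E[X²]=233.28; 2: μ=11.4, E[X²]=132.696.
E[X] = 0.62·10.8 + 0.38·11.4 = 11.028.
E[X²] = 0.62·233.28 + 0.38·132.696 = 195.058.
Var(X) = E[X²] − (E[X])² = 195.058 − 121.617 = 73.4413.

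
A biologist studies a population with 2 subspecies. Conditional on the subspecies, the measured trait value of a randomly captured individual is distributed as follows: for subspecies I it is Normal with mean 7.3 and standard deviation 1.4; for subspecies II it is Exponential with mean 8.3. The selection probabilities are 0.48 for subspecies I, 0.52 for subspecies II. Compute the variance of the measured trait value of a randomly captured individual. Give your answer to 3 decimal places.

37.013

Per component, I: μ=7.3, E[X²]=55.25; II: μ=8.3, E[X²]=137.78.
E[X] = 0.48·7.3 + 0.52·8.3 = 7.82.
E[X²] = 0.48·55.25 + 0.52·137.78 = 98.1656.
Var(X) = E[X²] − (E[X])² = 98.1656 − 61.1524 = 37.0132.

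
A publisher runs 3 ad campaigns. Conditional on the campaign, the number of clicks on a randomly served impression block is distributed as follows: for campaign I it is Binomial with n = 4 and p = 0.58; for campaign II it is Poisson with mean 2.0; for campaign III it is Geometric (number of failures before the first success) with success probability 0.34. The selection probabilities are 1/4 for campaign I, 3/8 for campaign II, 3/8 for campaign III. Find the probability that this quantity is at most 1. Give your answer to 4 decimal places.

Conditional on each campaign, P(X ≤ 1): I: 0.203001; II: 0.406006; III: 0.5644.
By total probability, P(X ≤ 1) = 0.25·0.203001 + 0.375·0.406006 + 0.375·0.5644 = 0.414652.

0.4147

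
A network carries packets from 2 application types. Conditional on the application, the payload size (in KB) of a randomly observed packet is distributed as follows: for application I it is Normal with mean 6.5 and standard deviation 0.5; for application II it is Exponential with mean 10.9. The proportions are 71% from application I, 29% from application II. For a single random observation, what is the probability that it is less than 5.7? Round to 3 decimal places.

0.157

Conditional on each application, P(X < 5.7): I: 0.0547993; II: 0.407222.
By total probability, P(X < 5.7) = 0.71·0.0547993 + 0.29·0.407222 = 0.157002.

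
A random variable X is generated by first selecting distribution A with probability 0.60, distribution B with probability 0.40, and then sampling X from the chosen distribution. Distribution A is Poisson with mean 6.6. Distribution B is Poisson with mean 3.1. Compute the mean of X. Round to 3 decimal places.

5.200

Component means — A: 6.6; B: 3.1.
E[X] = 0.6·6.6 + 0.4·3.1 = 5.2.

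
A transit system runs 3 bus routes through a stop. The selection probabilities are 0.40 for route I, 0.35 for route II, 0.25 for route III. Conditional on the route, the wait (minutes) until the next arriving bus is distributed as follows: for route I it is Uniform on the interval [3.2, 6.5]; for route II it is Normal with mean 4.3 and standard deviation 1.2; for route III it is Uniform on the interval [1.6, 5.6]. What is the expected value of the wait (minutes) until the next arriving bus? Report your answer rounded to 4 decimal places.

4.3450

Component means — I: 4.85; II: 4.3; III: 3.6.
E[X] = 0.4·4.85 + 0.35·4.3 + 0.25·3.6 = 4.345.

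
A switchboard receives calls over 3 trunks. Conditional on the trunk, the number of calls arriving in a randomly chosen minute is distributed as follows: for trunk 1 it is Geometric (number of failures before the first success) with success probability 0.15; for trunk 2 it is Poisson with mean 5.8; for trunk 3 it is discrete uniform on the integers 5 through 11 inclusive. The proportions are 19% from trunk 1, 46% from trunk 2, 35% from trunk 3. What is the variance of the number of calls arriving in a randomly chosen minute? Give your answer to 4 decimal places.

Per component, 1: μ=5.66667, E[X²]=69.8889; 2: μ=5.8, E[X²]=39.44; 3: μ=8, E[X²]=68.
E[X] = 0.19·5.66667 + 0.46·5.8 + 0.35·8 = 6.54467.
E[X²] = 0.19·69.8889 + 0.46·39.44 + 0.35·68 = 55.2213.
Var(X) = E[X²] − (E[X])² = 55.2213 − 42.8327 = 12.3886.

12.3886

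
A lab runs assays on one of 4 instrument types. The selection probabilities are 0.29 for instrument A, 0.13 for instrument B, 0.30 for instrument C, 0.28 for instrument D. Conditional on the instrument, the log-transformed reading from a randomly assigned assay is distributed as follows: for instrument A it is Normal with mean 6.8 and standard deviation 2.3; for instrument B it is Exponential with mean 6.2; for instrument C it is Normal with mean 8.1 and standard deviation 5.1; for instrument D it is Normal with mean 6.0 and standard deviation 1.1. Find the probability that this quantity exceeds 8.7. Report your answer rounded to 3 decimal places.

Conditional on each instrument, P(X > 8.7): A: 0.204377; B: 0.245803; C: 0.453174; D: 0.00705314.
By total probability, P(X > 8.7) = 0.29·0.204377 + 0.13·0.245803 + 0.3·0.453174 + 0.28·0.00705314 = 0.229151.

0.229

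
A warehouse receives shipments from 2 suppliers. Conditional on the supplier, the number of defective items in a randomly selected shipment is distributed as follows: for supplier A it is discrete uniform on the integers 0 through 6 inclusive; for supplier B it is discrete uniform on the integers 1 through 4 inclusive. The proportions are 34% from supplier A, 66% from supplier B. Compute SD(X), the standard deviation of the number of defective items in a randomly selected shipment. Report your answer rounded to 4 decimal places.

1.4970

Per component, A: μ=3, E[X²]=13; B: μ=2.5, E[X²]=7.5.
E[X] = 0.34·3 + 0.66·2.5 = 2.67.
E[X²] = 0.34·13 + 0.66·7.5 = 9.37.
Var(X) = E[X²] − (E[X])² = 9.37 − 7.1289 = 2.2411.
SD(X) = √2.2411 = 1.49703.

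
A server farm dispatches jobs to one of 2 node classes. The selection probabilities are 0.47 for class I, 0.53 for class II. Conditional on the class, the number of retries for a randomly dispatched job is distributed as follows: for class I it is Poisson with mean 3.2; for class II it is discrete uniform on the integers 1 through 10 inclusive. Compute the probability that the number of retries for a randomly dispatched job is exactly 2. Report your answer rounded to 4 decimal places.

0.1511

Conditional on each class, P(X = 2): I: 0.208702; II: 0.1.
By total probability, P(X = 2) = 0.47·0.208702 + 0.53·0.1 = 0.15109.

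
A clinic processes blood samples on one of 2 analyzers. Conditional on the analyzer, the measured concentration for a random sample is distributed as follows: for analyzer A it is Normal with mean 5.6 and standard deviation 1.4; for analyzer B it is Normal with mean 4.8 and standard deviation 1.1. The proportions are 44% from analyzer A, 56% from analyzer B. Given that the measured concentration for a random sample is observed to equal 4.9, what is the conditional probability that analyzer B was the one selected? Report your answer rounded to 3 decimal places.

Likelihoods f(4.9 | ·): A: 0.251475; B: 0.361179.
Posterior ∝ prior × likelihood. Numerator for B: 0.56·0.361179 = 0.20226.
Normalizing constant: 0.44·0.251475 + 0.56·0.361179 = 0.312909.
P(B | observation) = 0.20226 / 0.312909 = 0.646386.

0.646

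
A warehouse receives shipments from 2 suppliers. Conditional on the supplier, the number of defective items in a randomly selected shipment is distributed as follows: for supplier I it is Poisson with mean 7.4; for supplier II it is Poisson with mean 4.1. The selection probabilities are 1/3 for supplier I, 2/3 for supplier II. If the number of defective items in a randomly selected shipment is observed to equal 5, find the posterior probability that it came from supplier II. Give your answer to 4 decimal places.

Likelihoods P(X=5 | ·): I: 0.113031; II: 0.160004.
Posterior ∝ prior × likelihood. Numerator for II: 0.666667·0.160004 = 0.106669.
Normalizing constant: 0.333333·0.113031 + 0.666667·0.160004 = 0.144346.
P(II | observation) = 0.106669 / 0.144346 = 0.738982.

0.7390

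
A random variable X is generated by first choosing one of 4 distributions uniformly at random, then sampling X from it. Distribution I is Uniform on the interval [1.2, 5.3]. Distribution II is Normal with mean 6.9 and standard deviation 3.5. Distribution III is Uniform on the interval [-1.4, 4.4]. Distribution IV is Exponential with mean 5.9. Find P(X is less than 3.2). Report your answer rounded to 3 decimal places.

Conditional on each component, P(X < 3.2): I: 0.487805; II: 0.145223; III: 0.793103; IV: 0.418633.
By total probability, P(X < 3.2) = 0.25·0.487805 + 0.25·0.145223 + 0.25·0.793103 + 0.25·0.418633 = 0.461191.

0.461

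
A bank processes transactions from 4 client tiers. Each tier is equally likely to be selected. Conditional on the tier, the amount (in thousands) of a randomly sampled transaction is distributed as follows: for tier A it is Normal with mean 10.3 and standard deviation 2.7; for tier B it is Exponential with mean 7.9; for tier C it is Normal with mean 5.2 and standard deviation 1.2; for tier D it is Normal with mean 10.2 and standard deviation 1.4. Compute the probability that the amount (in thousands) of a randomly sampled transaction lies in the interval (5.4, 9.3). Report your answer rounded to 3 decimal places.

0.303

Conditional on each tier, P(5.4 < X < 9.3): A: 0.320777; B: 0.196689; C: 0.433499; D: 0.259855.
By total probability, P(5.4 < X < 9.3) = 0.25·0.320777 + 0.25·0.196689 + 0.25·0.433499 + 0.25·0.259855 = 0.302705.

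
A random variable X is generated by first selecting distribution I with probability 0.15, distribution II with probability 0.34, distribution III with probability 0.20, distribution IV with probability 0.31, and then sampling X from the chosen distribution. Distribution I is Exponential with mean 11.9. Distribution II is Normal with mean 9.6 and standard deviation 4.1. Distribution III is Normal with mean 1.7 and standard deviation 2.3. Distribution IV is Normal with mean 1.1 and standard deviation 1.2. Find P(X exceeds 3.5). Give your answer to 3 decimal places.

0.479

Conditional on each component, P(X > 3.5): I: 0.745189; II: 0.931599; III: 0.216928; IV: 0.0227501.
By total probability, P(X > 3.5) = 0.15·0.745189 + 0.34·0.931599 + 0.2·0.216928 + 0.31·0.0227501 = 0.47896.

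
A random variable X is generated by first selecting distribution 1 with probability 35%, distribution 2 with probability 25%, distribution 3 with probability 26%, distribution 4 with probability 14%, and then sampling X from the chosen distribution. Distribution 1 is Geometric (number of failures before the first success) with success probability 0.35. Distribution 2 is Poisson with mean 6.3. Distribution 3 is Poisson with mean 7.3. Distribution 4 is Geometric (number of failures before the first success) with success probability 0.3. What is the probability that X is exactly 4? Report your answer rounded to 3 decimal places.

0.083

Conditional on each component, P(X = 4): 1: 0.0624772; 2: 0.12053; 3: 0.0799338; 4: 0.07203.
By total probability, P(X = 4) = 0.35·0.0624772 + 0.25·0.12053 + 0.26·0.0799338 + 0.14·0.07203 = 0.0828665.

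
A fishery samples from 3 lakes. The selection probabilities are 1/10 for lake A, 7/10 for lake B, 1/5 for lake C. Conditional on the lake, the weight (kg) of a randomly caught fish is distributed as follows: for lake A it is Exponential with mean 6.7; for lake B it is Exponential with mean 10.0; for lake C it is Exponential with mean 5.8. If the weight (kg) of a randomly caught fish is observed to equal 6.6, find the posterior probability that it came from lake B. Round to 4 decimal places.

0.6852

Likelihoods f(6.6 | ·): A: 0.055733; B: 0.0516851; C: 0.0552554.
Posterior ∝ prior × likelihood. Numerator for B: 0.7·0.0516851 = 0.0361796.
Normalizing constant: 0.1·0.055733 + 0.7·0.0516851 + 0.2·0.0552554 = 0.052804.
P(B | observation) = 0.0361796 / 0.052804 = 0.685168.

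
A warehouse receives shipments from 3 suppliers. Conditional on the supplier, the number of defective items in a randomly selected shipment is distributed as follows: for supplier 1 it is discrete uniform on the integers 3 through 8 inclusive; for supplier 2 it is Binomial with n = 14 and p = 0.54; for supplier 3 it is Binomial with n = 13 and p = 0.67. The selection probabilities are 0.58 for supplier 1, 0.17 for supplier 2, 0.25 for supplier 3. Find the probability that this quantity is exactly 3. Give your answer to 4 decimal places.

0.0989

Conditional on each supplier, P(X = 3): 1: 0.166667; 2: 0.0111846; 3: 0.00131744.
By total probability, P(X = 3) = 0.58·0.166667 + 0.17·0.0111846 + 0.25·0.00131744 = 0.0988974.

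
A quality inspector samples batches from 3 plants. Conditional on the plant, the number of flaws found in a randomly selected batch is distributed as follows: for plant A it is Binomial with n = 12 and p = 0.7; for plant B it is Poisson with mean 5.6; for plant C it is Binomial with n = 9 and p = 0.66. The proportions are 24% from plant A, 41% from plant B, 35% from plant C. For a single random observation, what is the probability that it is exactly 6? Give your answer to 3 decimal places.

Conditional on each plant, P(X = 6): A: 0.0792479; B: 0.158397; C: 0.272885.
By total probability, P(X = 6) = 0.24·0.0792479 + 0.41·0.158397 + 0.35·0.272885 = 0.179472.

0.179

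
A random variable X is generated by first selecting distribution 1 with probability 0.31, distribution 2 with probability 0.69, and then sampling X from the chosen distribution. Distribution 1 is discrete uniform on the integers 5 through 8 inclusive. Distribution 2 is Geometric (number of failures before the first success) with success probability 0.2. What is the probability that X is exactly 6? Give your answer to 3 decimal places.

0.114

Conditional on each component, P(X = 6): 1: 0.25; 2: 0.0524288.
By total probability, P(X = 6) = 0.31·0.25 + 0.69·0.0524288 = 0.113676.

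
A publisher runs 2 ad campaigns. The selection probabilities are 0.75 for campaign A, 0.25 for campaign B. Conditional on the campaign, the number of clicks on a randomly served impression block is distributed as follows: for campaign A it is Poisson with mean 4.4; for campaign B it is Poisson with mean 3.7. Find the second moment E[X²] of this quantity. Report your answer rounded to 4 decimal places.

22.1675

For each component E[X²] = Var + (mean)², giving A: 23.76; B: 17.39.
Overall E[X²] = 0.75·23.76 + 0.25·17.39 = 22.1675.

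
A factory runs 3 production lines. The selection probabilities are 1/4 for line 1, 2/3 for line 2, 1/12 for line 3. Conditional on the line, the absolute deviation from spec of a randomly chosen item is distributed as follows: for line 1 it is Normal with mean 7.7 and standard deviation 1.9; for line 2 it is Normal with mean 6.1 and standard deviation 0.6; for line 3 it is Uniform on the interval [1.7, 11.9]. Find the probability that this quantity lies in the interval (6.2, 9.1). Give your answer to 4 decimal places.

0.4515

Conditional on each line, P(6.2 < X < 9.1): 1: 0.554473; 2: 0.433816; 3: 0.284314.
By total probability, P(6.2 < X < 9.1) = 0.25·0.554473 + 0.666667·0.433816 + 0.0833333·0.284314 = 0.451522.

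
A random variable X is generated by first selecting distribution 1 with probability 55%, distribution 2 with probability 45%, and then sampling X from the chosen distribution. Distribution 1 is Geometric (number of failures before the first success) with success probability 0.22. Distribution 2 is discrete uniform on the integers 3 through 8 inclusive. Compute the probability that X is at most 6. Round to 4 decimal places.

0.7534

Conditional on each component, P(X ≤ 6): 1: 0.824344; 2: 0.666667.
By total probability, P(X ≤ 6) = 0.55·0.824344 + 0.45·0.666667 = 0.753389.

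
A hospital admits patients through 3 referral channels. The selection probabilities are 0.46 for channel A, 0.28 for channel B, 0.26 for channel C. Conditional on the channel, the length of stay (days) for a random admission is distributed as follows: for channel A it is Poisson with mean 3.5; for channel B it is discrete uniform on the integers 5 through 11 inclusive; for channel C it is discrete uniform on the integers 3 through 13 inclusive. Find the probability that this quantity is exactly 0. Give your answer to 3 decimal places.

Conditional on each channel, P(X = 0): A: 0.0301974; B: 0; C: 0.
By total probability, P(X = 0) = 0.46·0.0301974 + 0.28·0 + 0.26·0 = 0.0138908.

0.014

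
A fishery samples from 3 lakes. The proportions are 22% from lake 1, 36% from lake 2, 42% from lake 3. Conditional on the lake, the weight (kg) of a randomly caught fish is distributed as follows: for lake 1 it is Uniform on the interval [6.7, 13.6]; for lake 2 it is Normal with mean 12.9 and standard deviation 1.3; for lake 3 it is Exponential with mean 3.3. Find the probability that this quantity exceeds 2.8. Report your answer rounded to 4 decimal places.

Conditional on each lake, P(X > 2.8): 1: 1; 2: 1; 3: 0.428063.
By total probability, P(X > 2.8) = 0.22·1 + 0.36·1 + 0.42·0.428063 = 0.759786.

0.7598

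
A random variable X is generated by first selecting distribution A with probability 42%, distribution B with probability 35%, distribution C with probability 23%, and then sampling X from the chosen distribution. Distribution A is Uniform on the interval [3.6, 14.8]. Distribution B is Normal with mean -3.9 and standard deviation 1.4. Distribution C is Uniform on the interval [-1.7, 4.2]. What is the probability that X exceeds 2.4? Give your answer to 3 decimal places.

Conditional on each component, P(X > 2.4): A: 1; B: 3.39767e-06; C: 0.305085.
By total probability, P(X > 2.4) = 0.42·1 + 0.35·3.39767e-06 + 0.23·0.305085 = 0.490171.

0.490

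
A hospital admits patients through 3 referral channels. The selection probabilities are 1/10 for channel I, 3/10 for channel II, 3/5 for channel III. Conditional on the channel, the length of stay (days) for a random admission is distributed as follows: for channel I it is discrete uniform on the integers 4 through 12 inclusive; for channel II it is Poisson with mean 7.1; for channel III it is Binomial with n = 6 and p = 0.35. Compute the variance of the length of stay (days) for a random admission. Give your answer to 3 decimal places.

10.229

Per component, I: μ=8, E[X²]=70.6667; II: μ=7.1, E[X²]=57.51; III: μ=2.1, E[X²]=5.775.
E[X] = 0.1·8 + 0.3·7.1 + 0.6·2.1 = 4.19.
E[X²] = 0.1·70.6667 + 0.3·57.51 + 0.6·5.775 = 27.7847.
Var(X) = E[X²] − (E[X])² = 27.7847 − 17.5561 = 10.2286.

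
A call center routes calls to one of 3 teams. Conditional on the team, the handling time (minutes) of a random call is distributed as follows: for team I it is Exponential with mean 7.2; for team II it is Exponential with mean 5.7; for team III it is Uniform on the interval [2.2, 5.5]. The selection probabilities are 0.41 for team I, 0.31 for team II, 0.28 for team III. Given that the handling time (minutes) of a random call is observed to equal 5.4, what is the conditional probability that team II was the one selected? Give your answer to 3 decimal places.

Likelihoods f(5.4 | ·): I: 0.0656065; II: 0.0680281; III: 0.30303.
Posterior ∝ prior × likelihood. Numerator for II: 0.31·0.0680281 = 0.0210887.
Normalizing constant: 0.41·0.0656065 + 0.31·0.0680281 + 0.28·0.30303 = 0.132836.
P(II | observation) = 0.0210887 / 0.132836 = 0.158758.

0.159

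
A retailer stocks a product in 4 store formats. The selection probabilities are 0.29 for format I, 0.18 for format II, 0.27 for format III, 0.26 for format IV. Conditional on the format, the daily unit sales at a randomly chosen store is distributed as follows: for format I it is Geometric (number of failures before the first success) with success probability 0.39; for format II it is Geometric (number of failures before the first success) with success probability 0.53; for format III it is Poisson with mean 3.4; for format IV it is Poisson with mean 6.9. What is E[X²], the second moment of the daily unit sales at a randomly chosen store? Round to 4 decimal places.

For each component E[X²] = Var + (mean)², giving I: 6.45694; II: 2.45959; III: 14.96; IV: 54.51.
Overall E[X²] = 0.29·6.45694 + 0.18·2.45959 + 0.27·14.96 + 0.26·54.51 = 20.527.

20.5270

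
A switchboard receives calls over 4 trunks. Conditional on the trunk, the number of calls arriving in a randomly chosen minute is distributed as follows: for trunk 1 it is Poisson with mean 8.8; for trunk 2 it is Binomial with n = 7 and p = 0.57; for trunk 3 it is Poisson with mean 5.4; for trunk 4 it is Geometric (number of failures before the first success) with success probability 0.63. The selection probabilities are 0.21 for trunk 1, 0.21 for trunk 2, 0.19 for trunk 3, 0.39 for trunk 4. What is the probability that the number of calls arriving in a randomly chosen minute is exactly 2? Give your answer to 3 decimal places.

Conditional on each trunk, P(X = 2): 1: 0.00583638; 2: 0.100302; 3: 0.0658518; 4: 0.086247.
By total probability, P(X = 2) = 0.21·0.00583638 + 0.21·0.100302 + 0.19·0.0658518 + 0.39·0.086247 = 0.0684373.

0.068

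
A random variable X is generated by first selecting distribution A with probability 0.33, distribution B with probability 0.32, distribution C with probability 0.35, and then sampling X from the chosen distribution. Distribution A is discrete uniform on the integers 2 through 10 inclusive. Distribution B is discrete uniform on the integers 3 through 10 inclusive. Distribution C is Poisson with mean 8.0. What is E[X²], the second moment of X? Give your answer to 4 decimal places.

54.4800

For each component E[X²] = Var + (mean)², giving A: 42.6667; B: 47.5; C: 72.
Overall E[X²] = 0.33·42.6667 + 0.32·47.5 + 0.35·72 = 54.48.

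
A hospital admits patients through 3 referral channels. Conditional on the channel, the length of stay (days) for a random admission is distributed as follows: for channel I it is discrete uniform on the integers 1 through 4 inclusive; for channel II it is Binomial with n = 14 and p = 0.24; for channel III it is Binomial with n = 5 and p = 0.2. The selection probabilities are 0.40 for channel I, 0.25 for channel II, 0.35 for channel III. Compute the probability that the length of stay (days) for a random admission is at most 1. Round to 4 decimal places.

Conditional on each channel, P(X ≤ 1): I: 0.25; II: 0.116272; III: 0.73728.
By total probability, P(X ≤ 1) = 0.4·0.25 + 0.25·0.116272 + 0.35·0.73728 = 0.387116.

0.3871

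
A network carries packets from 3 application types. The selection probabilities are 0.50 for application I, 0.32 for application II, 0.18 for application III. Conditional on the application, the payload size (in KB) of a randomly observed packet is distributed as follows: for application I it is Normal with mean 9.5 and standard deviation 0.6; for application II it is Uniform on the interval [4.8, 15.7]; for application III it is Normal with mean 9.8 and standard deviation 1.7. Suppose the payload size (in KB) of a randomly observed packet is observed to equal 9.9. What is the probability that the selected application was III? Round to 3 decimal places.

Likelihoods f(9.9 | ·): I: 0.532413; II: 0.0917431; III: 0.234266.
Posterior ∝ prior × likelihood. Numerator for III: 0.18·0.234266 = 0.0421679.
Normalizing constant: 0.5·0.532413 + 0.32·0.0917431 + 0.18·0.234266 = 0.337732.
P(III | observation) = 0.0421679 / 0.337732 = 0.124856.

0.125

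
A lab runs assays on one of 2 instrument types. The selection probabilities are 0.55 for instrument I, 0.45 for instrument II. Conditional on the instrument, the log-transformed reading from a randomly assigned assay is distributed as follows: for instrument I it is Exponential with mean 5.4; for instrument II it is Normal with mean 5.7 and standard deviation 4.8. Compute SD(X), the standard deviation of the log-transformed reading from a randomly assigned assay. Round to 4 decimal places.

Per component, I: μ=5.4, E[X²]=58.32; II: μ=5.7, E[X²]=55.53.
E[X] = 0.55·5.4 + 0.45·5.7 = 5.535.
E[X²] = 0.55·58.32 + 0.45·55.53 = 57.0645.
Var(X) = E[X²] − (E[X])² = 57.0645 − 30.6362 = 26.4283.
SD(X) = √26.4283 = 5.14084.

5.1408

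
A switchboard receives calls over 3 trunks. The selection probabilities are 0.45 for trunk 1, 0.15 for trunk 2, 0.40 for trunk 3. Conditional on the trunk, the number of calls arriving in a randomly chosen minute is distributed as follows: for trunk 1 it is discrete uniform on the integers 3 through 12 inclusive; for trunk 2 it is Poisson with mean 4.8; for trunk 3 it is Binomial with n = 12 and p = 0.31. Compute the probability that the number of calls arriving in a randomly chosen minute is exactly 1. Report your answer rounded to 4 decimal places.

Conditional on each trunk, P(X = 1): 1: 0; 2: 0.0395028; 3: 0.0627889.
By total probability, P(X = 1) = 0.45·0 + 0.15·0.0395028 + 0.4·0.0627889 = 0.031041.

0.0310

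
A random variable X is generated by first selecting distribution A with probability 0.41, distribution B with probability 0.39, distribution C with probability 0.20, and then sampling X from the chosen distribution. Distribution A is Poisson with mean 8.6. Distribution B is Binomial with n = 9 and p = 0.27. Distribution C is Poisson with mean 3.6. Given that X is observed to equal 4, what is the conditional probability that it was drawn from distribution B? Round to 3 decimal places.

0.494

Likelihoods P(X=4 | ·): A: 0.0419614; B: 0.138816; C: 0.191222.
Posterior ∝ prior × likelihood. Numerator for B: 0.39·0.138816 = 0.0541383.
Normalizing constant: 0.41·0.0419614 + 0.39·0.138816 + 0.2·0.191222 = 0.109587.
P(B | observation) = 0.0541383 / 0.109587 = 0.494021.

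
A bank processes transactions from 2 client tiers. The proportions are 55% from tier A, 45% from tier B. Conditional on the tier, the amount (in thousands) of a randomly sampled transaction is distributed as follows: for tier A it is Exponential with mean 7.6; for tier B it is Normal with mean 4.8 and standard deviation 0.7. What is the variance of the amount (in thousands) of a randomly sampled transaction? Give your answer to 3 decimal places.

33.929

Per component, A: μ=7.6, E[X²]=115.52; B: μ=4.8, E[X²]=23.53.
E[X] = 0.55·7.6 + 0.45·4.8 = 6.34.
E[X²] = 0.55·115.52 + 0.45·23.53 = 74.1245.
Var(X) = E[X²] − (E[X])² = 74.1245 − 40.1956 = 33.9289.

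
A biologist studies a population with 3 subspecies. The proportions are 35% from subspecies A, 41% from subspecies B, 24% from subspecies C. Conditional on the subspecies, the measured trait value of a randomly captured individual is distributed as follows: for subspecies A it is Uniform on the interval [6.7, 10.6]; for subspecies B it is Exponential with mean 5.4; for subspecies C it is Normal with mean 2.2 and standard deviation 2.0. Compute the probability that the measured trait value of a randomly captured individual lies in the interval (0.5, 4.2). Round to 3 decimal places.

0.340

Conditional on each subspecies, P(0.5 < X < 4.2): A: 0; B: 0.452139; C: 0.643682.
By total probability, P(0.5 < X < 4.2) = 0.35·0 + 0.41·0.452139 + 0.24·0.643682 = 0.339861.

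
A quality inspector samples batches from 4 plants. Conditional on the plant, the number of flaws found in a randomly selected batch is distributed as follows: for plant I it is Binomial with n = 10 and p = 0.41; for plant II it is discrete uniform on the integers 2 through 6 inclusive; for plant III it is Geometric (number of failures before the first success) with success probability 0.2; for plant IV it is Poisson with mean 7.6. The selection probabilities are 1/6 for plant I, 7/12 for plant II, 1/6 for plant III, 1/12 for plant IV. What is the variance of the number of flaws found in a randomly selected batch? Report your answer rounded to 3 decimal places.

6.518

Per component, I: μ=4.1, E[X²]=19.229; II: μ=4, E[X²]=18; III: μ=4, E[X²]=36; IV: μ=7.6, E[X²]=65.36.
E[X] = 0.166667·4.1 + 0.583333·4 + 0.166667·4 + 0.0833333·7.6 = 4.31667.
E[X²] = 0.166667·19.229 + 0.583333·18 + 0.166667·36 + 0.0833333·65.36 = 25.1515.
Var(X) = E[X²] − (E[X])² = 25.1515 − 18.6336 = 6.51789.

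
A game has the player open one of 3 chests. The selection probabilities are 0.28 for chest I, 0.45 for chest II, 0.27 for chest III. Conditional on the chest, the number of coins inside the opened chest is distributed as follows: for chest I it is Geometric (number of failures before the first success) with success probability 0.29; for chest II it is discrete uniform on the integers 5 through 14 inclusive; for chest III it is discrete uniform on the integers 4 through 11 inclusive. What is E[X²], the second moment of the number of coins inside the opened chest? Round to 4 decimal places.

64.9722

For each component E[X²] = Var + (mean)², giving I: 14.4364; II: 98.5; III: 61.5.
Overall E[X²] = 0.28·14.4364 + 0.45·98.5 + 0.27·61.5 = 64.9722.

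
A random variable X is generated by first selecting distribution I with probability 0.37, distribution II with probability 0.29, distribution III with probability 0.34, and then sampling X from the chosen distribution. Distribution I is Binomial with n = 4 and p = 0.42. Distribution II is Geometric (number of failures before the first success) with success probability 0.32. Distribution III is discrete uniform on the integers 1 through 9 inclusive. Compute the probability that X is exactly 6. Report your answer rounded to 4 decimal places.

0.0470

Conditional on each component, P(X = 6): I: 0; II: 0.0316376; III: 0.111111.
By total probability, P(X = 6) = 0.37·0 + 0.29·0.0316376 + 0.34·0.111111 = 0.0469527.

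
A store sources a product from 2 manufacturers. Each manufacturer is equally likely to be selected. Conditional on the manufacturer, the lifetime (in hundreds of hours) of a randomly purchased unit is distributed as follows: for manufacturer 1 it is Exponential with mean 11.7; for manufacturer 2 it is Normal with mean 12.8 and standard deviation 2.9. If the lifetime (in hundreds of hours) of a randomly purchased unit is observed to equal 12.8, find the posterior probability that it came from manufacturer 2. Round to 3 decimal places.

Likelihoods f(12.8 | ·): 1: 0.0286212; 2: 0.137566.
Posterior ∝ prior × likelihood. Numerator for 2: 0.5·0.137566 = 0.0687832.
Normalizing constant: 0.5·0.0286212 + 0.5·0.137566 = 0.0830938.
P(2 | observation) = 0.0687832 / 0.0830938 = 0.827777.

0.828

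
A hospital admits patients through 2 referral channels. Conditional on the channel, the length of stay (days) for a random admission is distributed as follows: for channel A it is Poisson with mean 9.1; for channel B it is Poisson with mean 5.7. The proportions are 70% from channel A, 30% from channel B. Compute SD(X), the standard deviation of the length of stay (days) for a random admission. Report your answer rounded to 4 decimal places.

3.2415

Per component, A: μ=9.1, E[X²]=91.91; B: μ=5.7, E[X²]=38.19.
E[X] = 0.7·9.1 + 0.3·5.7 = 8.08.
E[X²] = 0.7·91.91 + 0.3·38.19 = 75.794.
Var(X) = E[X²] − (E[X])² = 75.794 − 65.2864 = 10.5076.
SD(X) = √10.5076 = 3.24154.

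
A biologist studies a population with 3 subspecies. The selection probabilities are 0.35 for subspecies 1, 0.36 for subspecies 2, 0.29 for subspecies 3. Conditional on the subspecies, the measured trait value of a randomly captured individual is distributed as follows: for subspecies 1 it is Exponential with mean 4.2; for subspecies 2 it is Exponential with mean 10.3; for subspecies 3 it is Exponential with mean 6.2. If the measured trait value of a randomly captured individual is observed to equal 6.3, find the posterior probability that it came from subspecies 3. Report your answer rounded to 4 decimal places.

Likelihoods f(6.3 | ·): 1: 0.0531262; 2: 0.0526655; 3: 0.058386.
Posterior ∝ prior × likelihood. Numerator for 3: 0.29·0.058386 = 0.016932.
Normalizing constant: 0.35·0.0531262 + 0.36·0.0526655 + 0.29·0.058386 = 0.0544857.
P(3 | observation) = 0.016932 / 0.0544857 = 0.310759.

0.3108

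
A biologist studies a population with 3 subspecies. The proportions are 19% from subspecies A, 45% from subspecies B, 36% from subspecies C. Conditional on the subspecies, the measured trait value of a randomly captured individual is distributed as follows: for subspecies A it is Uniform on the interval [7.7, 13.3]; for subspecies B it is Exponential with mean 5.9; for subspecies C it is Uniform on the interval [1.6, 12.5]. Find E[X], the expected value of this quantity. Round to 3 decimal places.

7.188

Component means — A: 10.5; B: 5.9; C: 7.05.
E[X] = 0.19·10.5 + 0.45·5.9 + 0.36·7.05 = 7.188.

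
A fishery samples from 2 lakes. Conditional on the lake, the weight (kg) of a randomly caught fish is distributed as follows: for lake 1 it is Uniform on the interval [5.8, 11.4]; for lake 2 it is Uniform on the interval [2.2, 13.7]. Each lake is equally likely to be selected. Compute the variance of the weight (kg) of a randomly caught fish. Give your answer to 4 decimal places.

Per component, 1: μ=8.6, E[X²]=76.5733; 2: μ=7.95, E[X²]=74.2233.
E[X] = 0.5·8.6 + 0.5·7.95 = 8.275.
E[X²] = 0.5·76.5733 + 0.5·74.2233 = 75.3983.
Var(X) = E[X²] − (E[X])² = 75.3983 − 68.4756 = 6.92271.

6.9227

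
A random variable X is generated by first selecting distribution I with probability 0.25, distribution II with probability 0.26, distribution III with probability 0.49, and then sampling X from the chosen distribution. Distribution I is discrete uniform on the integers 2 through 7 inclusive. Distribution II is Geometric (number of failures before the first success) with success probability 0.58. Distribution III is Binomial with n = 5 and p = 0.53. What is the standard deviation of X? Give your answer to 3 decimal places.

Per component, I: μ=4.5, E[X²]=23.1667; II: μ=0.724138, E[X²]=1.77289; III: μ=2.65, E[X²]=8.268.
E[X] = 0.25·4.5 + 0.26·0.724138 + 0.49·2.65 = 2.61178.
E[X²] = 0.25·23.1667 + 0.26·1.77289 + 0.49·8.268 = 10.3039.
Var(X) = E[X²] − (E[X])² = 10.3039 − 6.82137 = 3.48256.
SD(X) = √3.48256 = 1.86616.

1.866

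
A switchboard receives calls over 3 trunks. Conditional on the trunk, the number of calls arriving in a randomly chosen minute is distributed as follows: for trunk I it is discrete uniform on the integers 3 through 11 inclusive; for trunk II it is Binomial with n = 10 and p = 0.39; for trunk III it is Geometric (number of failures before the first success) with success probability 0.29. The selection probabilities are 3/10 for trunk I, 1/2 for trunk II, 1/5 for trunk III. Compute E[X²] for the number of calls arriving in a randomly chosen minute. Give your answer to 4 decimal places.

For each component E[X²] = Var + (mean)², giving I: 55.6667; II: 17.589; III: 14.4364.
Overall E[X²] = 0.3·55.6667 + 0.5·17.589 + 0.2·14.4364 = 28.3818.

28.3818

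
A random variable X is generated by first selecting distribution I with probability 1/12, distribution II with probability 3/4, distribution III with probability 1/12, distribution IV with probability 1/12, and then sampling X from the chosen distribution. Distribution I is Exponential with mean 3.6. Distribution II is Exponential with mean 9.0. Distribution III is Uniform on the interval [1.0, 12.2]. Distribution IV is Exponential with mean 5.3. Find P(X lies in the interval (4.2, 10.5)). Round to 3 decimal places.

Conditional on each component, P(4.2 < X < 10.5): I: 0.257289; II: 0.315686; III: 0.5625; IV: 0.31482.
By total probability, P(4.2 < X < 10.5) = 0.0833333·0.257289 + 0.75·0.315686 + 0.0833333·0.5625 + 0.0833333·0.31482 = 0.331315.

0.331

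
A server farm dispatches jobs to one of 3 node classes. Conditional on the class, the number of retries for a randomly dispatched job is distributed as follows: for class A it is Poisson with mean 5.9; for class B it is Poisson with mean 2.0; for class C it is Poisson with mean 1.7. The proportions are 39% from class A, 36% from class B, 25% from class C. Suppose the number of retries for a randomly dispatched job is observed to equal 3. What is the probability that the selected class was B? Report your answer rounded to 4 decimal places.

Likelihoods P(X=3 | ·): A: 0.0937707; B: 0.180447; C: 0.149587.
Posterior ∝ prior × likelihood. Numerator for B: 0.36·0.180447 = 0.0649609.
Normalizing constant: 0.39·0.0937707 + 0.36·0.180447 + 0.25·0.149587 = 0.138928.
P(B | observation) = 0.0649609 / 0.138928 = 0.467586.

0.4676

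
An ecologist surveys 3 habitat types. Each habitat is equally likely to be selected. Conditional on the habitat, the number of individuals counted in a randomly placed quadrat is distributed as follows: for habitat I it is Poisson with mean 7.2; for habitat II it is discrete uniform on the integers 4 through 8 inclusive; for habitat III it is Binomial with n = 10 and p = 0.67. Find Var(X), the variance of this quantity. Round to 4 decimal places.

4.0459

Per component, I: μ=7.2, E[X²]=59.04; II: μ=6, E[X²]=38; III: μ=6.7, E[X²]=47.101.
E[X] = 0.333333·7.2 + 0.333333·6 + 0.333333·6.7 = 6.63333.
E[X²] = 0.333333·59.04 + 0.333333·38 + 0.333333·47.101 = 48.047.
Var(X) = E[X²] − (E[X])² = 48.047 − 44.0011 = 4.04589.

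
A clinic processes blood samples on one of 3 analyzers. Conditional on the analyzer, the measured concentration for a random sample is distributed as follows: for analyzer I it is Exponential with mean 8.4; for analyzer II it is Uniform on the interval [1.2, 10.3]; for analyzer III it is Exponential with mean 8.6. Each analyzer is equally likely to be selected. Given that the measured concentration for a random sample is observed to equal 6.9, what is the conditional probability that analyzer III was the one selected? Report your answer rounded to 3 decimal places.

0.243

Likelihoods f(6.9 | ·): I: 0.0523575; II: 0.10989; III: 0.0521262.
Posterior ∝ prior × likelihood. Numerator for III: 0.333333·0.0521262 = 0.0173754.
Normalizing constant: 0.333333·0.0523575 + 0.333333·0.10989 + 0.333333·0.0521262 = 0.0714579.
P(III | observation) = 0.0173754 / 0.0714579 = 0.243156.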